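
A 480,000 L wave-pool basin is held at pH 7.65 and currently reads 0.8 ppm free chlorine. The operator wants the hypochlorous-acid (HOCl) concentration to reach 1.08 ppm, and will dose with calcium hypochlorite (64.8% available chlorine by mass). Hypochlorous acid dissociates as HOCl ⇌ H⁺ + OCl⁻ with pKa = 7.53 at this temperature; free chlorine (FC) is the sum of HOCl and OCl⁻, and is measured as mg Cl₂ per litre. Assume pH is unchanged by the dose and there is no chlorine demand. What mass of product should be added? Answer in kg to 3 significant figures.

[OCl⁻]/[HOCl] = 10^(pH − pKa) = 10^(7.65 − 7.53) = 1.318; fraction as HOCl = 1/(1 + 1.318) = 0.4314.
Free chlorine required for 1.08 ppm HOCl: 1.08 / 0.4314 = 2.504 ppm.
FC to add: 2.504 − 0.8 = 1.704 mg/L as Cl₂.
Cl₂ equivalent: 1.704 mg/L × 480,000 L = 817.8 g.
Product at 64.8% available Cl: 817.8 / 0.648 = 1262 g.

1.26 kg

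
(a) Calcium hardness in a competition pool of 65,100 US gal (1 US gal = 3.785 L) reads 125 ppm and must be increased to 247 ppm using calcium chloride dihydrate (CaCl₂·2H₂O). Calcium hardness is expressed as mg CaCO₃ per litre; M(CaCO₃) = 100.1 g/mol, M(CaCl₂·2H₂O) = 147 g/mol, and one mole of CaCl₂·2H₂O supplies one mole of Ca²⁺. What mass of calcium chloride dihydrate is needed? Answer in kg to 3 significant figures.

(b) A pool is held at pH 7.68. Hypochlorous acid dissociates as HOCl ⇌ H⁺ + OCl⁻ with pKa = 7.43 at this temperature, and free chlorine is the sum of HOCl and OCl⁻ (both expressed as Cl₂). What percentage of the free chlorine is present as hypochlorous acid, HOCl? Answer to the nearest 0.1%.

(a) 44.1 kg; (b) 36.0%

(a) Volume: 65,100 US gal × 3.785 L/gal = 246,404 L.
(a) Hardness to add: (247 − 125) = 122 mg/L as CaCO₃ × 246,404 L = 30,060 g as CaCO₃.
(a) Moles of Ca²⁺ (1 mol Ca²⁺ ≡ 1 mol CaCO₃): 30,060 / 100.1 g/mol = 300.3 mol.
(a) Mass of CaCl₂·2H₂O: 300.3 × 147 = 44,150 g.

(b) [OCl⁻]/[HOCl] = 10^(pH − pKa) = 10^(7.68 − 7.43) = 10^0.25 = 1.778.
(b) Fraction as HOCl = 1 / (1 + 1.778) = 0.3599.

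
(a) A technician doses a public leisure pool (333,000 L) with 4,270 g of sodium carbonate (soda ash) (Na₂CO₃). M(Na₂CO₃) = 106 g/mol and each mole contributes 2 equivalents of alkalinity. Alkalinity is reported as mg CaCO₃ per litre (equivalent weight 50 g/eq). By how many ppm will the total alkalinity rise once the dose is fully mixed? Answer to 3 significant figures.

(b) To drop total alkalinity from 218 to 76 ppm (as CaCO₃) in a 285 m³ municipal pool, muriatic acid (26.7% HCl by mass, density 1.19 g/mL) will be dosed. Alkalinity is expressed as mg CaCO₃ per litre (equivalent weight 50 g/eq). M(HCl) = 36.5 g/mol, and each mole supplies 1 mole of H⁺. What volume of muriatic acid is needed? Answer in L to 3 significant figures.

(a) Moles of Na₂CO₃: 4,270 g ÷ 106 g/mol = 40.28 mol → 80.57 eq of alkalinity.
(a) As CaCO₃: 80.57 eq × 50 g/eq = 4028 g.
(a) Rise: 4028 g / 333,000 L × 1000 = 12.1 mg/L.

(b) Volume: 285 m³ = 285,000 L.
(b) Alkalinity to neutralize: (218 − 76) = 142 mg/L as CaCO₃ × 285,000 L = 40,470 g as CaCO₃.
(b) Equivalents of H⁺ required: 40,470 ÷ 50 g/eq = 809.4 eq = 809.4 mol HCl.
(b) Mass of HCl: 809.4 × 36.5 = 29,540 g.
(b) Mass of 26.7% solution: 29,540 / 0.267 = 110,600 g.
(b) Volume: 110,600 g ÷ 1.19 g/mL = 92,980 mL.

(a) 12.1 ppm; (b) 93.0 L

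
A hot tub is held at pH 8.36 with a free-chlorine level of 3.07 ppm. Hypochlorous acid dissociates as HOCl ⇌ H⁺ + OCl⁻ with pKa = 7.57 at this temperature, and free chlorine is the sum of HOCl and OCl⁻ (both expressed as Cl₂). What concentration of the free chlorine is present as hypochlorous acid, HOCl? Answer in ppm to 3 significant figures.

0.428 ppm

[OCl⁻]/[HOCl] = 10^(pH − pKa) = 10^(8.36 − 7.57) = 10^0.79 = 6.166.
Fraction as HOCl = 1 / (1 + 6.166) = 0.1395.
HOCl = 0.1395 × 3.07 ppm = 0.4284 ppm.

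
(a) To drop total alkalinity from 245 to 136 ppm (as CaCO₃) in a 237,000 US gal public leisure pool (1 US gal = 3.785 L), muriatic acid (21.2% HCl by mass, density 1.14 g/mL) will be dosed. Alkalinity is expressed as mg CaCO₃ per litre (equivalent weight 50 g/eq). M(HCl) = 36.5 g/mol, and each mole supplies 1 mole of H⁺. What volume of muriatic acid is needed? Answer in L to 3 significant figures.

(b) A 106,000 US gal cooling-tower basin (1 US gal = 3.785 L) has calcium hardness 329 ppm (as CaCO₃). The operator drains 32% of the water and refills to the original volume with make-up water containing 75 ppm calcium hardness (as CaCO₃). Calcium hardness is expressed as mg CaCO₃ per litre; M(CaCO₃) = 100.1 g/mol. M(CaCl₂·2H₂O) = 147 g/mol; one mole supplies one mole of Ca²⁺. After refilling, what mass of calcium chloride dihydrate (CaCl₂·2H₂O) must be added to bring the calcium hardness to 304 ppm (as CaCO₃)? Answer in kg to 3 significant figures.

(a) Volume: 237,000 US gal × 3.785 L/gal = 897,045 L.
(a) Alkalinity to neutralize: (245 − 136) = 109 mg/L as CaCO₃ × 897,045 L = 97,780 g as CaCO₃.
(a) Equivalents of H⁺ required: 97,780 ÷ 50 g/eq = 1956 eq = 1956 mol HCl.
(a) Mass of HCl: 1956 × 36.5 = 71,380 g.
(a) Mass of 21.2% solution: 71,380 / 0.212 = 336,700 g.
(a) Volume: 336,700 g ÷ 1.14 g/mL = 295,300 mL.

(b) Volume: 106,000 US gal × 3.785 L/gal = 401,210 L.
(b) After draining 32% and refilling: 329 × 0.68 + 75 × 0.32 = 247.72 ppm.
(b) Deficit to target: 304 − 247.72 = 56.28 mg/L.
(b) As CaCO₃: 56.28 mg/L × 401,210 L = 22,580 g; ÷ 100.1 = 225.6 mol Ca²⁺.
(b) Mass: 225.6 × 147 = 33,160 g.

(a) 295 L; (b) 33.2 kg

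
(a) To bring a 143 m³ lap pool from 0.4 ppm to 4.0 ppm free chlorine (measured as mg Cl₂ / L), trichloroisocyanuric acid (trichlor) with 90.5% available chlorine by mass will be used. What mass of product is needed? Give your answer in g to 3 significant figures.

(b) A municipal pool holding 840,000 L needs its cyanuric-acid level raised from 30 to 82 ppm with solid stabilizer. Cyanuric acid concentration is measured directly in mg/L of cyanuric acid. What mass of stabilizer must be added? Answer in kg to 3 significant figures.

(a) 569 g; (b) 43.7 kg

(a) Volume: 143 m³ = 143,000 L.
(a) Chlorine deficit: 4.0 − 0.4 = 3.6 ppm = 3.6 mg/L as Cl₂.
(a) Cl₂ equivalent needed: 3.6 mg/L × 143,000 L = 514,800 mg = 514.8 g.
(a) Product at 90.5% available chlorine: 514.8 / 0.905 = 568.8 g.

(b) CYA to add: (82 − 30) = 52 mg/L × 840,000 L = 43,680 g cyanuric acid.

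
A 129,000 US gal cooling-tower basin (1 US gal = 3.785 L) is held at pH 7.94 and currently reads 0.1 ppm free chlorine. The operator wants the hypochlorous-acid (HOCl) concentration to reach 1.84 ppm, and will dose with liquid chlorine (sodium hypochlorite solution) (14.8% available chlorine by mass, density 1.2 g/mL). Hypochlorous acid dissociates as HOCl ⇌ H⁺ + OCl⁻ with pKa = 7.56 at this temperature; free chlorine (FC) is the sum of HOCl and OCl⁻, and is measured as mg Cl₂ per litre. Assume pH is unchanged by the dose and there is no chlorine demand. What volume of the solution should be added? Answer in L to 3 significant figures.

16.9 L

Volume: 129,000 US gal × 3.785 L/gal = 488,265 L.
[OCl⁻]/[HOCl] = 10^(pH − pKa) = 10^(7.94 − 7.56) = 2.399; fraction as HOCl = 1/(1 + 2.399) = 0.2942.
Free chlorine required for 1.84 ppm HOCl: 1.84 / 0.2942 = 6.254 ppm.
FC to add: 6.254 − 0.1 = 6.154 mg/L as Cl₂.
Cl₂ equivalent: 6.154 mg/L × 488,265 L = 3005 g.
Product at 14.8% available Cl: 3005 / 0.148 = 20,300 g.
Volume: 20,300 g ÷ 1.2 g/mL = 16,920 mL.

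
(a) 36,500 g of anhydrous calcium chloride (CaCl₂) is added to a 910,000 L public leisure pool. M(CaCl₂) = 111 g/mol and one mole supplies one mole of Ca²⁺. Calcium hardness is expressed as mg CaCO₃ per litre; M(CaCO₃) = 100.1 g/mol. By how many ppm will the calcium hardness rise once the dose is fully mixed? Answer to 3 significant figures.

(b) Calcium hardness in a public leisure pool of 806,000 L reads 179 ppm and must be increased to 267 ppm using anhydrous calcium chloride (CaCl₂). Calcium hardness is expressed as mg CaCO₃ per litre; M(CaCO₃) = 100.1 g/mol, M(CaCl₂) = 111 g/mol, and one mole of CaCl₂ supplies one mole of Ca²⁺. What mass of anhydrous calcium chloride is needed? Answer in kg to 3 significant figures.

(a) Moles of Ca²⁺: 36,500 g ÷ 111 g/mol = 328.8 mol.
(a) As CaCO₃: 328.8 mol × 100.1 g/mol = 32,920 g.
(a) Rise: 32,920 g / 910,000 L × 1000 = 36.17 mg/L.

(b) Hardness to add: (267 − 179) = 88 mg/L as CaCO₃ × 806,000 L = 70,930 g as CaCO₃.
(b) Moles of Ca²⁺ (1 mol Ca²⁺ ≡ 1 mol CaCO₃): 70,930 / 100.1 g/mol = 708.6 mol.
(b) Mass of CaCl₂: 708.6 × 111 = 78,650 g.

(a) 36.2 ppm; (b) 78.7 kg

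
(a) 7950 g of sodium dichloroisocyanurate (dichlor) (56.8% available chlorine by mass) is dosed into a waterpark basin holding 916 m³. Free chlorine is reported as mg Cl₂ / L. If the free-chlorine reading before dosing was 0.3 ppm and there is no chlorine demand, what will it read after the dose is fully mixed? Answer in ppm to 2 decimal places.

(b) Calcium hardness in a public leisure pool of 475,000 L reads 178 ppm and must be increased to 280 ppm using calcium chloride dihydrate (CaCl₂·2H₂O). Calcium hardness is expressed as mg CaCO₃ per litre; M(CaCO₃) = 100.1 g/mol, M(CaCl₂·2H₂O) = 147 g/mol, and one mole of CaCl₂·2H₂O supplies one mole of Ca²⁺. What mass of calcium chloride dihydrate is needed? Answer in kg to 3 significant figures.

(a) 5.23 ppm; (b) 71.2 kg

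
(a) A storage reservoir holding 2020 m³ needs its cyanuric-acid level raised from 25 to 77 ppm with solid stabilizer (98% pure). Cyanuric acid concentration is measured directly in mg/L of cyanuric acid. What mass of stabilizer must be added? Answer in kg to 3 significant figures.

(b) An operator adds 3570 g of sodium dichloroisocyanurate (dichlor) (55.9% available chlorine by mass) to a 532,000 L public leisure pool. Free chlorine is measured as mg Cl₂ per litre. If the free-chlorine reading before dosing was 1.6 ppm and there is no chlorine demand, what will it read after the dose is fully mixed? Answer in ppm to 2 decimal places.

(a) 107 kg; (b) 5.35 ppm

(a) Volume: 2020 m³ = 2,020,000 L.
(a) CYA to add: (77 − 25) = 52 mg/L × 2,020,000 L = 105,000 g cyanuric acid.
(a) At 98% purity: 105,000 / 0.98 = 107,200 g product.

(b) Available chlorine delivered: 3570 g × 0.559 = 1996 g as Cl₂.
(b) Concentration rise: 1996 g / 532,000 L = 3.751 mg/L = 3.75 ppm.
(b) Final FC: 1.6 + 3.75 = 5.35 ppm.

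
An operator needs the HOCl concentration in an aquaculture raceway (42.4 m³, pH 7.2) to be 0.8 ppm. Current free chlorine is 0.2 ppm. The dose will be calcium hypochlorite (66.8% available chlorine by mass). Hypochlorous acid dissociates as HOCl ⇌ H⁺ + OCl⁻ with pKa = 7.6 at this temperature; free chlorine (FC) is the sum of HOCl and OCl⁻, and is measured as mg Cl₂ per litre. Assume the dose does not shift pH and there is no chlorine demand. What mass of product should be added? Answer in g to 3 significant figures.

Volume: 42.4 m³ = 42,400 L.
[OCl⁻]/[HOCl] = 10^(pH − pKa) = 10^(7.2 − 7.6) = 0.3981; fraction as HOCl = 1/(1 + 0.3981) = 0.7153.
Free chlorine required for 0.8 ppm HOCl: 0.8 / 0.7153 = 1.118 ppm.
FC to add: 1.118 − 0.2 = 0.9185 mg/L as Cl₂.
Cl₂ equivalent: 0.9185 mg/L × 42,400 L = 38.94 g.
Product at 66.8% available Cl: 38.94 / 0.668 = 58.3 g.

58.3 g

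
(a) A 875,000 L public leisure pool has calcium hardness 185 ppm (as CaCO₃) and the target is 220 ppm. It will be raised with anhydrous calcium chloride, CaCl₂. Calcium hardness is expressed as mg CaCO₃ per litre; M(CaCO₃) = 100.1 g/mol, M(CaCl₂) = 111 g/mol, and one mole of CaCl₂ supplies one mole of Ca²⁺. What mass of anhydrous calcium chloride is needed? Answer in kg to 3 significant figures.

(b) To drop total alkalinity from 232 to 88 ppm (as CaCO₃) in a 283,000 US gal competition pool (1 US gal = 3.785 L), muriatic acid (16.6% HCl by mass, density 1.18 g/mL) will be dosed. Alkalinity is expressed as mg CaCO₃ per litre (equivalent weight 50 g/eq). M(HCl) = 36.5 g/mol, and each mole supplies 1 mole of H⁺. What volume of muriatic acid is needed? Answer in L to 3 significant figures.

(a) Hardness to add: (220 − 185) = 35 mg/L as CaCO₃ × 875,000 L = 30,620 g as CaCO₃.
(a) Moles of Ca²⁺ (1 mol Ca²⁺ ≡ 1 mol CaCO₃): 30,620 / 100.1 g/mol = 305.9 mol.
(a) Mass of CaCl₂: 305.9 × 111 = 33,960 g.

(b) Volume: 283,000 US gal × 3.785 L/gal = 1,071,155 L.
(b) Alkalinity to neutralize: (232 − 88) = 144 mg/L as CaCO₃ × 1,071,155 L = 154,200 g as CaCO₃.
(b) Equivalents of H⁺ required: 154,200 ÷ 50 g/eq = 3085 eq = 3085 mol HCl.
(b) Mass of HCl: 3085 × 36.5 = 112,600 g.
(b) Mass of 16.6% solution: 112,600 / 0.166 = 678,300 g.
(b) Volume: 678,300 g ÷ 1.18 g/mL = 574,800 mL.

(a) 34.0 kg; (b) 575 L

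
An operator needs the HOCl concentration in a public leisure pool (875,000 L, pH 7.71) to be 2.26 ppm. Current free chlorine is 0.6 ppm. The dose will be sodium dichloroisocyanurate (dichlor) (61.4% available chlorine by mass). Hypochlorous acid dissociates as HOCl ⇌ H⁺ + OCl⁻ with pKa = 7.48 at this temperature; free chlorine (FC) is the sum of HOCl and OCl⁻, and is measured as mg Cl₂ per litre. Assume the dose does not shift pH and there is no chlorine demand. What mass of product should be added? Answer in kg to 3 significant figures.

7.84 kg

[OCl⁻]/[HOCl] = 10^(pH − pKa) = 10^(7.71 − 7.48) = 1.698; fraction as HOCl = 1/(1 + 1.698) = 0.3706.
Free chlorine required for 2.26 ppm HOCl: 2.26 / 0.3706 = 6.098 ppm.
FC to add: 6.098 − 0.6 = 5.498 mg/L as Cl₂.
Cl₂ equivalent: 5.498 mg/L × 875,000 L = 4811 g.
Product at 61.4% available Cl: 4811 / 0.614 = 7835 g.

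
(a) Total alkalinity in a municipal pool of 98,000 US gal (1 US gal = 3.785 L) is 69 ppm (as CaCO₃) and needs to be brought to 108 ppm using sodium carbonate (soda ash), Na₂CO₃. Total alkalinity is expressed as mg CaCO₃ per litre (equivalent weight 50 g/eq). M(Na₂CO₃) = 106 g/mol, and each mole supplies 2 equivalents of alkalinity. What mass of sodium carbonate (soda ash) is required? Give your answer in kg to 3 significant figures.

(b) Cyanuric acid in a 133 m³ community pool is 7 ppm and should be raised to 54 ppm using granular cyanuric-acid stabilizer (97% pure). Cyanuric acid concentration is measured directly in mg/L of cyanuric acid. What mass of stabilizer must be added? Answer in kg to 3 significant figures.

(a) 15.3 kg; (b) 6.44 kg

(a) Volume: 98,000 US gal × 3.785 L/gal = 370,930 L.
(a) Alkalinity to add: (108 − 69) = 39 mg/L as CaCO₃ × 370,930 L = 14,470 g as CaCO₃.
(a) Equivalents: 14,470 g ÷ 50 g/eq = 289.3 eq.
(a) Each mole of Na₂CO₃ supplies 2 eq, so 289.3 / 2 = 144.7 mol.
(a) Mass: 144.7 mol × 106 g/mol = 15,330 g.

(b) Volume: 133 m³ = 133,000 L.
(b) CYA to add: (54 − 7) = 47 mg/L × 133,000 L = 6251 g cyanuric acid.
(b) At 97% purity: 6251 / 0.97 = 6444 g product.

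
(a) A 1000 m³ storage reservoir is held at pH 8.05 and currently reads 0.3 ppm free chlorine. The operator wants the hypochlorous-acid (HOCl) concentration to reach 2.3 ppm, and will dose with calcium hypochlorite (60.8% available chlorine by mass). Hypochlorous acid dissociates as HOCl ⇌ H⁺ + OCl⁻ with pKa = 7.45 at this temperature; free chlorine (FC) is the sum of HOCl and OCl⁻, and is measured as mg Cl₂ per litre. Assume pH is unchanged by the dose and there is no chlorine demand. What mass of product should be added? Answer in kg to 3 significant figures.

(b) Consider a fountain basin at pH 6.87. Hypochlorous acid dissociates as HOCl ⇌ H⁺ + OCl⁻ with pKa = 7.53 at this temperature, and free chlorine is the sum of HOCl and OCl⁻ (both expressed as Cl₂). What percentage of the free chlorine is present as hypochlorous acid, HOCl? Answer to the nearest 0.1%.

(a) Volume: 1000 m³ = 1,000,000 L.
(a) [OCl⁻]/[HOCl] = 10^(pH − pKa) = 10^(8.05 − 7.45) = 3.981; fraction as HOCl = 1/(1 + 3.981) = 0.2008.
(a) Free chlorine required for 2.3 ppm HOCl: 2.3 / 0.2008 = 11.46 ppm.
(a) FC to add: 11.46 − 0.3 = 11.16 mg/L as Cl₂.
(a) Cl₂ equivalent: 11.16 mg/L × 1,000,000 L = 11,160 g.
(a) Product at 60.8% available Cl: 11,160 / 0.608 = 18,350 g.

(b) [OCl⁻]/[HOCl] = 10^(pH − pKa) = 10^(6.87 − 7.53) = 10^-0.66 = 0.2188.
(b) Fraction as HOCl = 1 / (1 + 0.2188) = 0.8205.

(a) 18.3 kg; (b) 82.0%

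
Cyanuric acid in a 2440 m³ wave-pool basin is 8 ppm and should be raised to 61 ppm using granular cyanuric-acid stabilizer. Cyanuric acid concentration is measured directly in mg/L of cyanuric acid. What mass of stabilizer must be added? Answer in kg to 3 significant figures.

Volume: 2440 m³ = 2,440,000 L.
CYA to add: (61 − 8) = 53 mg/L × 2,440,000 L = 129,300 g cyanuric acid.

129 kg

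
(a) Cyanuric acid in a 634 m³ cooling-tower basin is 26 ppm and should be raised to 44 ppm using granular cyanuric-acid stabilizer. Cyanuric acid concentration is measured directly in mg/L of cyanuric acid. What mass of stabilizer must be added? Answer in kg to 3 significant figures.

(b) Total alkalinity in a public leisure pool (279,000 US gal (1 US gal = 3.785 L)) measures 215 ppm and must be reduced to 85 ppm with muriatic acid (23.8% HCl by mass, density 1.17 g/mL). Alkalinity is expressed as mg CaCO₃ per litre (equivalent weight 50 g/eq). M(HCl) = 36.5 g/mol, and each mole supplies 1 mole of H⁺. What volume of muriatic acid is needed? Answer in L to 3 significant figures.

(a) 11.4 kg; (b) 360 L

(a) Volume: 634 m³ = 634,000 L.
(a) CYA to add: (44 − 26) = 18 mg/L × 634,000 L = 11,410 g cyanuric acid.

(b) Volume: 279,000 US gal × 3.785 L/gal = 1,056,015 L.
(b) Alkalinity to neutralize: (215 − 85) = 130 mg/L as CaCO₃ × 1,056,015 L = 137,300 g as CaCO₃.
(b) Equivalents of H⁺ required: 137,300 ÷ 50 g/eq = 2746 eq = 2746 mol HCl.
(b) Mass of HCl: 2746 × 36.5 = 100,200 g.
(b) Mass of 23.8% solution: 100,200 / 0.238 = 421,100 g.
(b) Volume: 421,100 g ÷ 1.17 g/mL = 359,900 mL.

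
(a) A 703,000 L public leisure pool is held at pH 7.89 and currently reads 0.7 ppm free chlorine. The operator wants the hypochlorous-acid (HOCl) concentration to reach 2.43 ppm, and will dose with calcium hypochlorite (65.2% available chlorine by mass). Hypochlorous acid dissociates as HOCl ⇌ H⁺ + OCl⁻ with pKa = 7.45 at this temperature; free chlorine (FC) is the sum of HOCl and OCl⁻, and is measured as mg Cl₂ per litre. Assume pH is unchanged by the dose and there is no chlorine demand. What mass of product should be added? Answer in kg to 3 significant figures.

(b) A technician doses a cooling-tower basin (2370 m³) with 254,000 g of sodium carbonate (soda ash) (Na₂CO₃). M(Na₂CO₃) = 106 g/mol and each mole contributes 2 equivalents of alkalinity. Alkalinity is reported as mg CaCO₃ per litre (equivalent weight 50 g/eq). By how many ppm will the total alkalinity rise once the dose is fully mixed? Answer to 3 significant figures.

(a) 9.08 kg; (b) 101 ppm

(a) [OCl⁻]/[HOCl] = 10^(pH − pKa) = 10^(7.89 − 7.45) = 2.754; fraction as HOCl = 1/(1 + 2.754) = 0.2664.
(a) Free chlorine required for 2.43 ppm HOCl: 2.43 / 0.2664 = 9.123 ppm.
(a) FC to add: 9.123 − 0.7 = 8.423 mg/L as Cl₂.
(a) Cl₂ equivalent: 8.423 mg/L × 703,000 L = 5921 g.
(a) Product at 65.2% available Cl: 5921 / 0.652 = 9082 g.

(b) Volume: 2370 m³ = 2,370,000 L.
(b) Moles of Na₂CO₃: 254,000 g ÷ 106 g/mol = 2396 mol → 4792 eq of alkalinity.
(b) As CaCO₃: 4792 eq × 50 g/eq = 239,600 g.
(b) Rise: 239,600 g / 2,370,000 L × 1000 = 101.1 mg/L.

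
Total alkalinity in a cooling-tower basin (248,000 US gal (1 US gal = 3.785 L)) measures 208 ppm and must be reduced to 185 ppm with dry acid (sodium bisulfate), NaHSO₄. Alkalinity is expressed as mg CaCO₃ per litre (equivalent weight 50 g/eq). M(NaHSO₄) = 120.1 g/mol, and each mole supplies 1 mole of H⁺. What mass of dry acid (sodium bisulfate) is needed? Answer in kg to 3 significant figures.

51.9 kg

Volume: 248,000 US gal × 3.785 L/gal = 938,680 L.
Alkalinity to neutralize: (208 − 185) = 23 mg/L as CaCO₃ × 938,680 L = 21,590 g as CaCO₃.
Equivalents of H⁺ required: 21,590 ÷ 50 g/eq = 431.8 eq = 431.8 mol NaHSO₄.
Mass of NaHSO₄: 431.8 × 120.1 = 51,860 g.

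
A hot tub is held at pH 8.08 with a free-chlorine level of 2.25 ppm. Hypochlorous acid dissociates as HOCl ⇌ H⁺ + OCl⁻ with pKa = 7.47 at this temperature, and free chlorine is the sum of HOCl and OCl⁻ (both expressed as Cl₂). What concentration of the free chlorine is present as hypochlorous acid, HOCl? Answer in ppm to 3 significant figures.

0.443 ppm

[OCl⁻]/[HOCl] = 10^(pH − pKa) = 10^(8.08 − 7.47) = 10^0.61 = 4.074.
Fraction as HOCl = 1 / (1 + 4.074) = 0.1971.
HOCl = 0.1971 × 2.25 ppm = 0.4435 ppm.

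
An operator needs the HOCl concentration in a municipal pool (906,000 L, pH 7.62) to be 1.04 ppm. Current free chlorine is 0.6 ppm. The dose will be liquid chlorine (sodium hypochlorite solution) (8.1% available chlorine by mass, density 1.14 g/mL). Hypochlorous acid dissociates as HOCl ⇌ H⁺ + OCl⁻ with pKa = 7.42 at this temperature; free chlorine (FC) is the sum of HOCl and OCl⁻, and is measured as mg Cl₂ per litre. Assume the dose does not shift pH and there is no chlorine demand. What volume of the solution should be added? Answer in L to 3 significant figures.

[OCl⁻]/[HOCl] = 10^(pH − pKa) = 10^(7.62 − 7.42) = 1.585; fraction as HOCl = 1/(1 + 1.585) = 0.3869.
Free chlorine required for 1.04 ppm HOCl: 1.04 / 0.3869 = 2.688 ppm.
FC to add: 2.688 − 0.6 = 2.088 mg/L as Cl₂.
Cl₂ equivalent: 2.088 mg/L × 906,000 L = 1892 g.
Product at 8.1% available Cl: 1892 / 0.081 = 23,360 g.
Volume: 23,360 g ÷ 1.14 g/mL = 20,490 mL.

20.5 L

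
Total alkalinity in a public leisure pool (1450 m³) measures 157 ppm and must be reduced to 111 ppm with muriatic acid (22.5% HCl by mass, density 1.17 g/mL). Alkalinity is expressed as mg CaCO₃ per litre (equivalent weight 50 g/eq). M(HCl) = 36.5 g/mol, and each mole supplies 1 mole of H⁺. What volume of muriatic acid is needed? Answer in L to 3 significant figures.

185 L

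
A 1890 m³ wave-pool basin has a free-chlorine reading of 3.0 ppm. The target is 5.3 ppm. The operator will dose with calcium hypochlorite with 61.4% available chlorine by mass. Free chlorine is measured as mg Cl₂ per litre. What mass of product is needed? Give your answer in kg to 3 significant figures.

Volume: 1890 m³ = 1,890,000 L.
Chlorine deficit: 5.3 − 3.0 = 2.3 ppm = 2.3 mg/L as Cl₂.
Cl₂ equivalent needed: 2.3 mg/L × 1,890,000 L = 4,347,000 mg = 4347 g.
Product at 61.4% available chlorine: 4347 / 0.614 = 7080 g.

7.08 kg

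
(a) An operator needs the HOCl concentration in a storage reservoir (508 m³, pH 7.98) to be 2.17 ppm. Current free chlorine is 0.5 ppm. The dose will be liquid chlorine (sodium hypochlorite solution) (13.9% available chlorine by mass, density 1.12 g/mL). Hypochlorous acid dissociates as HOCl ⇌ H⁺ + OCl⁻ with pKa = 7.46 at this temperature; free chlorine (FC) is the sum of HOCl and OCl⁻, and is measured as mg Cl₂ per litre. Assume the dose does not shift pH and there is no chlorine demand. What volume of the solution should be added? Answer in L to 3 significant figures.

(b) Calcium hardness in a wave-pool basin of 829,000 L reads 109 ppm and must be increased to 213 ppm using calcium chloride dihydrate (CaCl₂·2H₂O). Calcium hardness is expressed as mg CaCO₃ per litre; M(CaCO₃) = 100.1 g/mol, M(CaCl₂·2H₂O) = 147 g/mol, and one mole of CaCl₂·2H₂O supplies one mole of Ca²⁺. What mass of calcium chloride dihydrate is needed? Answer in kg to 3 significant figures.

(a) Volume: 508 m³ = 508,000 L.
(a) [OCl⁻]/[HOCl] = 10^(pH − pKa) = 10^(7.98 − 7.46) = 3.311; fraction as HOCl = 1/(1 + 3.311) = 0.2319.
(a) Free chlorine required for 2.17 ppm HOCl: 2.17 / 0.2319 = 9.356 ppm.
(a) FC to add: 9.356 − 0.5 = 8.856 mg/L as Cl₂.
(a) Cl₂ equivalent: 8.856 mg/L × 508,000 L = 4499 g.
(a) Product at 13.9% available Cl: 4499 / 0.139 = 32,360 g.
(a) Volume: 32,360 g ÷ 1.12 g/mL = 28,900 mL.

(b) Hardness to add: (213 − 109) = 104 mg/L as CaCO₃ × 829,000 L = 86,220 g as CaCO₃.
(b) Moles of Ca²⁺ (1 mol Ca²⁺ ≡ 1 mol CaCO₃): 86,220 / 100.1 g/mol = 861.3 mol.
(b) Mass of CaCl₂·2H₂O: 861.3 × 147 = 126,600 g.

(a) 28.9 L; (b) 127 kg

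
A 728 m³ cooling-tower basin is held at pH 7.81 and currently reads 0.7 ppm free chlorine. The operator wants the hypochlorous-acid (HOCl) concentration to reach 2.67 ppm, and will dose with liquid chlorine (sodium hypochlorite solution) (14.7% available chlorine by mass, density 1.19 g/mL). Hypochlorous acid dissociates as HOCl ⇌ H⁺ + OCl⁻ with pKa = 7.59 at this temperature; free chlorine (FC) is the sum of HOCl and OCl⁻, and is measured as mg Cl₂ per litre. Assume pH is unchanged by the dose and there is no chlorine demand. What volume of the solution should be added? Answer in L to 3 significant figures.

26.6 L

Volume: 728 m³ = 728,000 L.
[OCl⁻]/[HOCl] = 10^(pH − pKa) = 10^(7.81 − 7.59) = 1.66; fraction as HOCl = 1/(1 + 1.66) = 0.376.
Free chlorine required for 2.67 ppm HOCl: 2.67 / 0.376 = 7.101 ppm.
FC to add: 7.101 − 0.7 = 6.401 mg/L as Cl₂.
Cl₂ equivalent: 6.401 mg/L × 728,000 L = 4660 g.
Product at 14.7% available Cl: 4660 / 0.147 = 31,700 g.
Volume: 31,700 g ÷ 1.19 g/mL = 26,640 mL.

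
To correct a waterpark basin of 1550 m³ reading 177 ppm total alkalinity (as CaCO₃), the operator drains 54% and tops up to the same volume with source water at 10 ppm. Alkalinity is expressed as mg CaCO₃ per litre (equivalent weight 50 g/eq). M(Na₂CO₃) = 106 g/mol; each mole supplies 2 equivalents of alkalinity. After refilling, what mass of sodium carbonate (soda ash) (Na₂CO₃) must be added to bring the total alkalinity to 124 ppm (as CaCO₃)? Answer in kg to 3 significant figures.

Volume: 1550 m³ = 1,550,000 L.
After draining 54% and refilling: 177 × 0.46 + 10 × 0.54 = 86.82 ppm.
Deficit to target: 124 − 86.82 = 37.18 mg/L.
As CaCO₃: 37.18 mg/L × 1,550,000 L = 57,630 g; ÷ 50 g/eq ÷ 2 = 576.3 mol Na₂CO₃.
Mass: 576.3 × 106 = 61,090 g.

61.1 kg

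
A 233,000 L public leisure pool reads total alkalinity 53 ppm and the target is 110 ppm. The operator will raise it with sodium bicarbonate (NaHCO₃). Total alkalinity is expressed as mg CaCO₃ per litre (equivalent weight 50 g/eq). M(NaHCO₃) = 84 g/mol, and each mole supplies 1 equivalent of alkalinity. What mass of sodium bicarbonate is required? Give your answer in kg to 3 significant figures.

22.3 kg

Alkalinity to add: (110 − 53) = 57 mg/L as CaCO₃ × 233,000 L = 13,280 g as CaCO₃.
Equivalents: 13,280 g ÷ 50 g/eq = 265.6 eq.
NaHCO₃ supplies 1 eq per mole → 265.6 mol.
Mass: 265.6 mol × 84 g/mol = 22,310 g.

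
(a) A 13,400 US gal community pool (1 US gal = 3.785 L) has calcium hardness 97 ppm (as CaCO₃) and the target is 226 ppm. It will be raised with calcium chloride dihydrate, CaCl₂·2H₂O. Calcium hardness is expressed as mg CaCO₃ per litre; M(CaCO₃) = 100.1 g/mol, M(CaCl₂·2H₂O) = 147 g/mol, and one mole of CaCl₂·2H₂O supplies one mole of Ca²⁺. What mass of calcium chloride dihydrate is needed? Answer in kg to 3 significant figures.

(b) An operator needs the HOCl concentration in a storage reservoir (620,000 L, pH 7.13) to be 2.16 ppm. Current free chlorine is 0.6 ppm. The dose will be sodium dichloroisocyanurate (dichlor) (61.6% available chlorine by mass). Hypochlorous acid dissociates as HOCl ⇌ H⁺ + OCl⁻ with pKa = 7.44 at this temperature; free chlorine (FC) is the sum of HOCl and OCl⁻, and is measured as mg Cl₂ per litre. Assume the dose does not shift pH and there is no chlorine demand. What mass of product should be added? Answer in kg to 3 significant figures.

(a) 9.61 kg; (b) 2.63 kg

(a) Volume: 13,400 US gal × 3.785 L/gal = 50,719 L.
(a) Hardness to add: (226 − 97) = 129 mg/L as CaCO₃ × 50,719 L = 6543 g as CaCO₃.
(a) Moles of Ca²⁺ (1 mol Ca²⁺ ≡ 1 mol CaCO₃): 6543 / 100.1 g/mol = 65.36 mol.
(a) Mass of CaCl₂·2H₂O: 65.36 × 147 = 9608 g.

(b) [OCl⁻]/[HOCl] = 10^(pH − pKa) = 10^(7.13 − 7.44) = 0.4898; fraction as HOCl = 1/(1 + 0.4898) = 0.6712.
(b) Free chlorine required for 2.16 ppm HOCl: 2.16 / 0.6712 = 3.218 ppm.
(b) FC to add: 3.218 − 0.6 = 2.618 mg/L as Cl₂.
(b) Cl₂ equivalent: 2.618 mg/L × 620,000 L = 1623 g.
(b) Product at 61.6% available Cl: 1623 / 0.616 = 2635 g.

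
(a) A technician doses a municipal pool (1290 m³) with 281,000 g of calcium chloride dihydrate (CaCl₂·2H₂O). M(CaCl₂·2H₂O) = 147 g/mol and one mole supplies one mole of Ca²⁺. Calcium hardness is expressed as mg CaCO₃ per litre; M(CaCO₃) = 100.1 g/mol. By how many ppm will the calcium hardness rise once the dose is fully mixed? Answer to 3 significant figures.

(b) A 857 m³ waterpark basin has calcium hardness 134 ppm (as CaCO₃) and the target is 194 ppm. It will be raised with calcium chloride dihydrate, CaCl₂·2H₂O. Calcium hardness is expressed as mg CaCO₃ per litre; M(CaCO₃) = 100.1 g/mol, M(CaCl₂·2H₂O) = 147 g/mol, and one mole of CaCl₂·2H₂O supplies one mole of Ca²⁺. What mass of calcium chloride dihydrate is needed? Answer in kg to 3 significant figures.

(a) Volume: 1290 m³ = 1,290,000 L.
(a) Moles of Ca²⁺: 281,000 g ÷ 147 g/mol = 1912 mol.
(a) As CaCO₃: 1912 mol × 100.1 g/mol = 191,300 g.
(a) Rise: 191,300 g / 1,290,000 L × 1000 = 148.3 mg/L.

(b) Volume: 857 m³ = 857,000 L.
(b) Hardness to add: (194 − 134) = 60 mg/L as CaCO₃ × 857,000 L = 51,420 g as CaCO₃.
(b) Moles of Ca²⁺ (1 mol Ca²⁺ ≡ 1 mol CaCO₃): 51,420 / 100.1 g/mol = 513.7 mol.
(b) Mass of CaCl₂·2H₂O: 513.7 × 147 = 75,510 g.

(a) 148 ppm; (b) 75.5 kg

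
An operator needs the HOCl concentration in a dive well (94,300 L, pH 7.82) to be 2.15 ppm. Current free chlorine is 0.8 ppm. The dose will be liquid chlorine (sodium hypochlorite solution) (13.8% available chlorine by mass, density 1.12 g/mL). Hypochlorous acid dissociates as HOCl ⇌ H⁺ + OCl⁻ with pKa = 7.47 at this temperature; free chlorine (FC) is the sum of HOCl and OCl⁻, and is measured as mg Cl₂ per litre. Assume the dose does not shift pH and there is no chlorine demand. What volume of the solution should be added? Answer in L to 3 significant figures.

[OCl⁻]/[HOCl] = 10^(pH − pKa) = 10^(7.82 − 7.47) = 2.239; fraction as HOCl = 1/(1 + 2.239) = 0.3088.
Free chlorine required for 2.15 ppm HOCl: 2.15 / 0.3088 = 6.963 ppm.
FC to add: 6.963 − 0.8 = 6.163 mg/L as Cl₂.
Cl₂ equivalent: 6.163 mg/L × 94,300 L = 581.2 g.
Product at 13.8% available Cl: 581.2 / 0.138 = 4212 g.
Volume: 4212 g ÷ 1.12 g/mL = 3760 mL.

3.76 L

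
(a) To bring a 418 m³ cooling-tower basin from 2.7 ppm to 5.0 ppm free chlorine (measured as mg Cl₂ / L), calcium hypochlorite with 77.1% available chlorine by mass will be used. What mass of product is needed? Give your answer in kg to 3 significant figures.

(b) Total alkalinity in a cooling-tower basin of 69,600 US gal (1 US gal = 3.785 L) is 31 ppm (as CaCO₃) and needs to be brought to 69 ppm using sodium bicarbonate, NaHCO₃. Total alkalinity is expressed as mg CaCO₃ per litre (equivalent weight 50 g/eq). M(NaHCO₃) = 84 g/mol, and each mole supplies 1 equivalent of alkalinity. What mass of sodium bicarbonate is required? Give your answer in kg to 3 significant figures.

(a) 1.25 kg; (b) 16.8 kg

(a) Volume: 418 m³ = 418,000 L.
(a) Chlorine deficit: 5.0 − 2.7 = 2.3 ppm = 2.3 mg/L as Cl₂.
(a) Cl₂ equivalent needed: 2.3 mg/L × 418,000 L = 961,400 mg = 961.4 g.
(a) Product at 77.1% available chlorine: 961.4 / 0.771 = 1247 g.

(b) Volume: 69,600 US gal × 3.785 L/gal = 263,436 L.
(b) Alkalinity to add: (69 − 31) = 38 mg/L as CaCO₃ × 263,436 L = 10,010 g as CaCO₃.
(b) Equivalents: 10,010 g ÷ 50 g/eq = 200.2 eq.
(b) NaHCO₃ supplies 1 eq per mole → 200.2 mol.
(b) Mass: 200.2 mol × 84 g/mol = 16,820 g.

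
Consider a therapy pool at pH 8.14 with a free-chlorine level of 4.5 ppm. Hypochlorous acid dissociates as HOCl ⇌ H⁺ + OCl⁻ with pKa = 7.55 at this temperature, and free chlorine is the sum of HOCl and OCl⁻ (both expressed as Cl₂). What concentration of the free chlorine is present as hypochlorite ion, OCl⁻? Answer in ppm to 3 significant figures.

[OCl⁻]/[HOCl] = 10^(pH − pKa) = 10^(8.14 − 7.55) = 10^0.59 = 3.89.
Fraction as HOCl = 1 / (1 + 3.89) = 0.2045.
OCl⁻ = (1 − 0.2045) × 4.5 ppm = 3.58 ppm.

3.58 ppm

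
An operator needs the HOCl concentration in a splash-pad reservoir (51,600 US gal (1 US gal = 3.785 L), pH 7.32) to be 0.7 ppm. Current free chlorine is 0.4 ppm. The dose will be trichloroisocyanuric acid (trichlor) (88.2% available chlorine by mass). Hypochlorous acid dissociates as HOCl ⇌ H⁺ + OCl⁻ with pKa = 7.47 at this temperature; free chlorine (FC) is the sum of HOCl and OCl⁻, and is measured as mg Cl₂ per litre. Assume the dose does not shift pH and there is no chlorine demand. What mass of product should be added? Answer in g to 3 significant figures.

Volume: 51,600 US gal × 3.785 L/gal = 195,306 L.
[OCl⁻]/[HOCl] = 10^(pH − pKa) = 10^(7.32 − 7.47) = 0.7079; fraction as HOCl = 1/(1 + 0.7079) = 0.5855.
Free chlorine required for 0.7 ppm HOCl: 0.7 / 0.5855 = 1.196 ppm.
FC to add: 1.196 − 0.4 = 0.7956 mg/L as Cl₂.
Cl₂ equivalent: 0.7956 mg/L × 195,306 L = 155.4 g.
Product at 88.2% available Cl: 155.4 / 0.882 = 176.2 g.

176 g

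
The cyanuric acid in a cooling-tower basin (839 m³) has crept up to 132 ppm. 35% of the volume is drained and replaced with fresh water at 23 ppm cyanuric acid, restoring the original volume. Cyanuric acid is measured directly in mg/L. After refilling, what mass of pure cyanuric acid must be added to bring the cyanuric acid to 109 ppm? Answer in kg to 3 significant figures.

Volume: 839 m³ = 839,000 L.
After draining 35% and refilling: 132 × 0.65 + 23 × 0.35 = 93.85 ppm.
Deficit to target: 109 − 93.85 = 15.15 mg/L.
Mass: 15.15 mg/L × 839,000 L = 12,710 g cyanuric acid.

12.7 kg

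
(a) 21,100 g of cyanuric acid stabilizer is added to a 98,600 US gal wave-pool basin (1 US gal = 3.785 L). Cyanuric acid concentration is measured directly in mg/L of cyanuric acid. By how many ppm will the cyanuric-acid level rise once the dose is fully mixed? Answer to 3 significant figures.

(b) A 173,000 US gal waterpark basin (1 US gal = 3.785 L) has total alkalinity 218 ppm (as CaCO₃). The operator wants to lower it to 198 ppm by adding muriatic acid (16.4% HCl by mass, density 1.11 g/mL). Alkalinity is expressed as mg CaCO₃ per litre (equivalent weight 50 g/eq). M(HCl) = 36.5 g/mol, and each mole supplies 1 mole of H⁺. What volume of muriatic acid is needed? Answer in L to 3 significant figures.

(a) Volume: 98,600 US gal × 3.785 L/gal = 373,201 L.
(a) Rise: 21,100 g / 373,201 L × 1000 = 56.54 mg/L.

(b) Volume: 173,000 US gal × 3.785 L/gal = 654,805 L.
(b) Alkalinity to neutralize: (218 − 198) = 20 mg/L as CaCO₃ × 654,805 L = 13,100 g as CaCO₃.
(b) Equivalents of H⁺ required: 13,100 ÷ 50 g/eq = 261.9 eq = 261.9 mol HCl.
(b) Mass of HCl: 261.9 × 36.5 = 9560 g.
(b) Mass of 16.4% solution: 9560 / 0.164 = 58,290 g.
(b) Volume: 58,290 g ÷ 1.11 g/mL = 52,520 mL.

(a) 56.5 ppm; (b) 52.5 L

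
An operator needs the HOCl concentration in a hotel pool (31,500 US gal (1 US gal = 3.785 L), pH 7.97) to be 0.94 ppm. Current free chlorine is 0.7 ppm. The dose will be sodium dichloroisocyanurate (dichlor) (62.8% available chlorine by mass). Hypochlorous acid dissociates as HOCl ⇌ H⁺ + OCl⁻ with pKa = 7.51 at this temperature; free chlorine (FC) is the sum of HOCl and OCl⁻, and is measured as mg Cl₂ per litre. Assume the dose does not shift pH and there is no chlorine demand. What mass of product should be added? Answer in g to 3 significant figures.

Volume: 31,500 US gal × 3.785 L/gal = 119,228 L.
[OCl⁻]/[HOCl] = 10^(pH − pKa) = 10^(7.97 − 7.51) = 2.884; fraction as HOCl = 1/(1 + 2.884) = 0.2575.
Free chlorine required for 0.94 ppm HOCl: 0.94 / 0.2575 = 3.651 ppm.
FC to add: 3.651 − 0.7 = 2.951 mg/L as Cl₂.
Cl₂ equivalent: 2.951 mg/L × 119,228 L = 351.8 g.
Product at 62.8% available Cl: 351.8 / 0.628 = 560.3 g.

560 g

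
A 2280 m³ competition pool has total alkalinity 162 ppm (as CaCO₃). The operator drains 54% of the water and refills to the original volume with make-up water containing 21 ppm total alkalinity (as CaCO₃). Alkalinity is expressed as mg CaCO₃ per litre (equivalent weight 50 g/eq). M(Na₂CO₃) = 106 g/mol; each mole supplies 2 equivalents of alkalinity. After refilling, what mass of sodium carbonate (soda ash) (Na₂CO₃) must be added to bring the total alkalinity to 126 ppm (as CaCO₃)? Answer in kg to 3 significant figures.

Volume: 2280 m³ = 2,280,000 L.
After draining 54% and refilling: 162 × 0.46 + 21 × 0.54 = 85.86 ppm.
Deficit to target: 126 − 85.86 = 40.14 mg/L.
As CaCO₃: 40.14 mg/L × 2,280,000 L = 91,520 g; ÷ 50 g/eq ÷ 2 = 915.2 mol Na₂CO₃.
Mass: 915.2 × 106 = 97,010 g.

97.0 kg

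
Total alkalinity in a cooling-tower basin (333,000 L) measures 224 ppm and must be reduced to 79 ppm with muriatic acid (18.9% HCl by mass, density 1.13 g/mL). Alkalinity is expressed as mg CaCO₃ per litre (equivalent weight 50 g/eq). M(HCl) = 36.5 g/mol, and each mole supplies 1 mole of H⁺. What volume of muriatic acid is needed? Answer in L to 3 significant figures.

Alkalinity to neutralize: (224 − 79) = 145 mg/L as CaCO₃ × 333,000 L = 48,280 g as CaCO₃.
Equivalents of H⁺ required: 48,280 ÷ 50 g/eq = 965.7 eq = 965.7 mol HCl.
Mass of HCl: 965.7 × 36.5 = 35,250 g.
Mass of 18.9% solution: 35,250 / 0.189 = 186,500 g.
Volume: 186,500 g ÷ 1.13 g/mL = 165,000 mL.

165 L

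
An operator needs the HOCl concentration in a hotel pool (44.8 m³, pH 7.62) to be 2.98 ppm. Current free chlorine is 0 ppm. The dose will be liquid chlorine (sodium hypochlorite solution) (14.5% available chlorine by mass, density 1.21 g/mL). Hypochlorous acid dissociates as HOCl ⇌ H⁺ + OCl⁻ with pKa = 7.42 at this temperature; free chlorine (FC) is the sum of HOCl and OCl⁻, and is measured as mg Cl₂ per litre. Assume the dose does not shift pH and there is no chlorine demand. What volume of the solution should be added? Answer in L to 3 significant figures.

1.97 L

Volume: 44.8 m³ = 44,800 L.
[OCl⁻]/[HOCl] = 10^(pH − pKa) = 10^(7.62 − 7.42) = 1.585; fraction as HOCl = 1/(1 + 1.585) = 0.3869.
Free chlorine required for 2.98 ppm HOCl: 2.98 / 0.3869 = 7.703 ppm.
FC to add: 7.703 − 0 = 7.703 mg/L as Cl₂.
Cl₂ equivalent: 7.703 mg/L × 44,800 L = 345.1 g.
Product at 14.5% available Cl: 345.1 / 0.145 = 2380 g.
Volume: 2380 g ÷ 1.21 g/mL = 1967 mL.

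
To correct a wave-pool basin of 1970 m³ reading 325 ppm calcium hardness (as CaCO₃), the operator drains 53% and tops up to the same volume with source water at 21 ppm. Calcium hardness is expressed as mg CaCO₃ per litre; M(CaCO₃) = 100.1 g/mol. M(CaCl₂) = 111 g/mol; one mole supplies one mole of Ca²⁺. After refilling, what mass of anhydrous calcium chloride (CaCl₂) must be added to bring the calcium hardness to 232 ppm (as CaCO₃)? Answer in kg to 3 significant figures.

Volume: 1970 m³ = 1,970,000 L.
After draining 53% and refilling: 325 × 0.47 + 21 × 0.53 = 163.88 ppm.
Deficit to target: 232 − 163.88 = 68.12 mg/L.
As CaCO₃: 68.12 mg/L × 1,970,000 L = 134,200 g; ÷ 100.1 = 1341 mol Ca²⁺.
Mass: 1341 × 111 = 148,800 g.

149 kg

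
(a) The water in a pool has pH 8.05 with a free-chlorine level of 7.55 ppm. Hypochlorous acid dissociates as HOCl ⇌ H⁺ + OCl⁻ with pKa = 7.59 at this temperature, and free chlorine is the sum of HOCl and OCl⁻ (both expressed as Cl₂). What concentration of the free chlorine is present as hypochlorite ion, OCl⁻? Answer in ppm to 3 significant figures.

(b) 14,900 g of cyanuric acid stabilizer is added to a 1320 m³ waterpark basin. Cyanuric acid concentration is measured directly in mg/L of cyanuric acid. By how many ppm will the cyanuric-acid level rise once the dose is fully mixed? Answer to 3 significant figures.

(a) 5.61 ppm; (b) 11.3 ppm

(a) [OCl⁻]/[HOCl] = 10^(pH − pKa) = 10^(8.05 − 7.59) = 10^0.46 = 2.884.
(a) Fraction as HOCl = 1 / (1 + 2.884) = 0.2575.
(a) OCl⁻ = (1 − 0.2575) × 7.55 ppm = 5.606 ppm.

(b) Volume: 1320 m³ = 1,320,000 L.
(b) Rise: 14,900 g / 1,320,000 L × 1000 = 11.29 mg/L.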